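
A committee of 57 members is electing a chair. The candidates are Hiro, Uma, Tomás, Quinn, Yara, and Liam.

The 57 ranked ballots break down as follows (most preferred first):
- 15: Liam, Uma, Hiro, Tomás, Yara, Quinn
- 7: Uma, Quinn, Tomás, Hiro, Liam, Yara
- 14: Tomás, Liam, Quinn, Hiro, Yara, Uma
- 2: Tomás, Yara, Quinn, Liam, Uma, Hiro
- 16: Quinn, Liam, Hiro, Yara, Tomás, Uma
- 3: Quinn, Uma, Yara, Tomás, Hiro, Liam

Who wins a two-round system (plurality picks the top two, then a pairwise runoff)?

Round 1 first-place votes: Hiro 0, Uma 7, Tomás 16, Quinn 19, Yara 0, Liam 15. Quinn and Tomás advance.
Runoff: Quinn is ranked above Tomás on 26 ballots, Tomás above Quinn on 31.

Tomás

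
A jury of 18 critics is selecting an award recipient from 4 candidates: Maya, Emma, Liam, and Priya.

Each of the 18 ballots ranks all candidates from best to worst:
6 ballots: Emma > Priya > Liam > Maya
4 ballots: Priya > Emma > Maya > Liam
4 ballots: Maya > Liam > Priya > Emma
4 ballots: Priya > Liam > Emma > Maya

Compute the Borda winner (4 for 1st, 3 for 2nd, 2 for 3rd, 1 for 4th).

Priya

Maya: 6×1 + 4×2 + 4×4 + 4×1 = 34
Emma: 6×4 + 4×3 + 4×1 + 4×2 = 48
Liam: 6×2 + 4×1 + 4×3 + 4×3 = 40
Priya: 6×3 + 4×4 + 4×2 + 4×4 = 58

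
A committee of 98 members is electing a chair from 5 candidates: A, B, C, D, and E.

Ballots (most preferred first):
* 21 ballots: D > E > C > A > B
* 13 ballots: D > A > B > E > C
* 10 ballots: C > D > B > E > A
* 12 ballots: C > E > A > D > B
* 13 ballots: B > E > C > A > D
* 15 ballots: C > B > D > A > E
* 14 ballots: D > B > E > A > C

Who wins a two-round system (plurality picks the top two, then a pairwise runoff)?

Round 1 first-place votes: A 0, B 13, C 37, D 48, E 0. D and C advance.
Runoff: D is ranked above C on 48 ballots, C above D on 50.

C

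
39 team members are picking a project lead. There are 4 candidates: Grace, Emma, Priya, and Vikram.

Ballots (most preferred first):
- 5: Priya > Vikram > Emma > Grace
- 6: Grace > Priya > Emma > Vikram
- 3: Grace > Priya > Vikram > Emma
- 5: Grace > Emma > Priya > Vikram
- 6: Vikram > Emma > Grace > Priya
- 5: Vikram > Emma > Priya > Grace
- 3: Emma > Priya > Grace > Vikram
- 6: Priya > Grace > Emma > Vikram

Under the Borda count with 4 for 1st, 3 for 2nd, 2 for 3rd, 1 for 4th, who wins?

Grace: 5×1 + 6×4 + 3×4 + 5×4 + 6×2 + 5×1 + 3×2 + 6×3 = 102
Emma: 5×2 + 6×2 + 3×1 + 5×3 + 6×3 + 5×3 + 3×4 + 6×2 = 97
Priya: 5×4 + 6×3 + 3×3 + 5×2 + 6×1 + 5×2 + 3×3 + 6×4 = 106
Vikram: 5×3 + 6×1 + 3×2 + 5×1 + 6×4 + 5×4 + 3×1 + 6×1 = 85

Priya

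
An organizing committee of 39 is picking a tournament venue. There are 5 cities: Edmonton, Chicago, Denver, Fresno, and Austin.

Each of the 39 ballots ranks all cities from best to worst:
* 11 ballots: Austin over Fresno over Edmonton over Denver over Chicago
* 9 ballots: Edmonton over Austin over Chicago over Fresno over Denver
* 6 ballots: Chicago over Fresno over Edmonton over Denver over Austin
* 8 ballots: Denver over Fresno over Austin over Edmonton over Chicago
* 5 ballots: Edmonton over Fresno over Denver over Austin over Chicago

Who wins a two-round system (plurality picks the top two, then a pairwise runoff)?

Edmonton

Round 1 first-place votes: Edmonton 14, Chicago 6, Denver 8, Fresno 0, Austin 11. Edmonton and Austin advance.
Runoff: Edmonton is ranked above Austin on 20 ballots, Austin above Edmonton on 19.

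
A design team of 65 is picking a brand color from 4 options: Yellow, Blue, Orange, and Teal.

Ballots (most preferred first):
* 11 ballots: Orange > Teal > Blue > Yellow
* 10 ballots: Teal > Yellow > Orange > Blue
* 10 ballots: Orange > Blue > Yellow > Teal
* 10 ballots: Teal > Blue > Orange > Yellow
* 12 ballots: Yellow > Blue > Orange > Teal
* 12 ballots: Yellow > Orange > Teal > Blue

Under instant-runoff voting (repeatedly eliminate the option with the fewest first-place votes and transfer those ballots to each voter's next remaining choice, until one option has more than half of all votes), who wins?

Round 1: Yellow 24, Blue 0, Orange 21, Teal 20. Blue eliminated.
Round 2: Yellow 24, Orange 21, Teal 20. Teal eliminated.
Round 3: Yellow 34, Orange 31. Yellow has a majority (≥33).

Yellow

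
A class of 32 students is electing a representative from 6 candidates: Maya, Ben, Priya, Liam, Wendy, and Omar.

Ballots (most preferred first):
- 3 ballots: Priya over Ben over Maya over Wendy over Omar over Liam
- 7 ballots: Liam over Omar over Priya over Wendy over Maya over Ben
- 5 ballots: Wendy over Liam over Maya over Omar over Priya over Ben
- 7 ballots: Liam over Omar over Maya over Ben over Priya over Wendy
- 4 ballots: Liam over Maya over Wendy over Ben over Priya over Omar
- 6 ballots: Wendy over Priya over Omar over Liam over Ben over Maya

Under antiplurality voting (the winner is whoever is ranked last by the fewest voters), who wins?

Priya

Last-place votes: Maya 6, Ben 12, Priya 0, Liam 3, Wendy 7, Omar 4.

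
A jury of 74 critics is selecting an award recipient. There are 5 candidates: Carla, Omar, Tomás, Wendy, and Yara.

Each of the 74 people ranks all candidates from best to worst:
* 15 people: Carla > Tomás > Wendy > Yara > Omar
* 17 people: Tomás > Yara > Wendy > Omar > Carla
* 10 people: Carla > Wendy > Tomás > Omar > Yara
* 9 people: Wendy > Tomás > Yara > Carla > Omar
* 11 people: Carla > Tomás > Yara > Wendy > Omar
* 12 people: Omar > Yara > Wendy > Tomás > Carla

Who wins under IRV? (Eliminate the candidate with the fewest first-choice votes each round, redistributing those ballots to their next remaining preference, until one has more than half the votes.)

Round 1: Carla 36, Omar 12, Tomás 17, Wendy 9, Yara 0. Yara eliminated.
Round 2: Carla 36, Omar 12, Tomás 17, Wendy 9. Wendy eliminated.
Round 3: Carla 36, Omar 12, Tomás 26. Omar eliminated.
Round 4: Carla 36, Tomás 38. Tomás has a majority (≥38).

Tomás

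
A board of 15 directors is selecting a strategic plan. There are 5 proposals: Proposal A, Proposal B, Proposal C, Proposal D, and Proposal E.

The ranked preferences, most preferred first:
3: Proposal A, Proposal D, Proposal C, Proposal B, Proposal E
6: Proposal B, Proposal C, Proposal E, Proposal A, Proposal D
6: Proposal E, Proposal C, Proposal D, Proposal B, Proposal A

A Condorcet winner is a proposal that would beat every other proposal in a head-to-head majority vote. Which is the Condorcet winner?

Proposal C

Proposal C vs Proposal A: 12–3
Proposal C vs Proposal B: 9–6
Proposal C vs Proposal D: 12–3
Proposal C vs Proposal E: 9–6
Proposal C beats every other proposal.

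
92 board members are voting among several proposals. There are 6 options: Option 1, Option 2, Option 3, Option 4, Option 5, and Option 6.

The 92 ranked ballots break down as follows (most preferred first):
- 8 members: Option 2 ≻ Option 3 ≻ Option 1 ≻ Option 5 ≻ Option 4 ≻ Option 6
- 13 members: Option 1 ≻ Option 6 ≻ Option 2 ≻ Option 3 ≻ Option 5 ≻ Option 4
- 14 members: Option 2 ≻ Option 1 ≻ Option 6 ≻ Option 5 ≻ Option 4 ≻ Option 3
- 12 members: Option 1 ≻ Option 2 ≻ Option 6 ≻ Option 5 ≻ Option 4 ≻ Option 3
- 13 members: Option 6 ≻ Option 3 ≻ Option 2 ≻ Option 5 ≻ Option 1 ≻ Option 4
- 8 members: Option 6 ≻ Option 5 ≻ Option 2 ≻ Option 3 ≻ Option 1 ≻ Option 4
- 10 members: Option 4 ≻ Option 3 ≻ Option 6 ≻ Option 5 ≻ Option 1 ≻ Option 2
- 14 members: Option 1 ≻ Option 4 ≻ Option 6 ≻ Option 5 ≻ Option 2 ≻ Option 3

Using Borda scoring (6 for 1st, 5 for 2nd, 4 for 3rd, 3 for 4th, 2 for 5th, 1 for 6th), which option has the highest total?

Option 1: 8×4 + 13×6 + 14×5 + 12×6 + 13×2 + 8×2 + 10×2 + 14×6 = 398
Option 2: 8×6 + 13×4 + 14×6 + 12×5 + 13×4 + 8×4 + 10×1 + 14×2 = 366
Option 3: 8×5 + 13×3 + 14×1 + 12×1 + 13×5 + 8×3 + 10×5 + 14×1 = 258
Option 4: 8×2 + 13×1 + 14×2 + 12×2 + 13×1 + 8×1 + 10×6 + 14×5 = 232
Option 5: 8×3 + 13×2 + 14×3 + 12×3 + 13×3 + 8×5 + 10×3 + 14×3 = 279
Option 6: 8×1 + 13×5 + 14×4 + 12×4 + 13×6 + 8×6 + 10×4 + 14×4 = 399

Option 6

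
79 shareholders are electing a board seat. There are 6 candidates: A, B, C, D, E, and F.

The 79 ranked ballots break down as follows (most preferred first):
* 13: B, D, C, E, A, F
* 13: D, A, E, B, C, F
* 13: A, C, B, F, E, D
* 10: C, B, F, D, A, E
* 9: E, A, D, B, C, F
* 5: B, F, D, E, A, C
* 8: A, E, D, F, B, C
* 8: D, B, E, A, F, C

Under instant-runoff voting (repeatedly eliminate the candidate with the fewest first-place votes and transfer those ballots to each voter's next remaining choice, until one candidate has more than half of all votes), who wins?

A

Round 1: A 21, B 18, C 10, D 21, E 9, F 0. F eliminated.
Round 2: A 21, B 18, C 10, D 21, E 9. E eliminated.
Round 3: A 30, B 18, C 10, D 21. C eliminated.
Round 4: A 30, B 28, D 21. D eliminated.
Round 5: A 43, B 36. A has a majority (≥40).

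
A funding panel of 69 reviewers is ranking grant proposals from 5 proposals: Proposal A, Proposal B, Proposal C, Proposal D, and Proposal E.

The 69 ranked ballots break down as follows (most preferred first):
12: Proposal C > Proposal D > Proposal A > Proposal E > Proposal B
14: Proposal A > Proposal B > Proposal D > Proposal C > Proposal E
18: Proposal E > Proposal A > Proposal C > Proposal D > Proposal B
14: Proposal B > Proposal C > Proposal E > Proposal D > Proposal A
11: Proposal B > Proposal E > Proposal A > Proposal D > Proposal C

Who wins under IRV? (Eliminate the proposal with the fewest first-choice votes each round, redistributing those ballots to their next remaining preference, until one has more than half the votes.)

Round 1: Proposal A 14, Proposal B 25, Proposal C 12, Proposal D 0, Proposal E 18. Proposal D eliminated.
Round 2: Proposal A 14, Proposal B 25, Proposal C 12, Proposal E 18. Proposal C eliminated.
Round 3: Proposal A 26, Proposal B 25, Proposal E 18. Proposal E eliminated.
Round 4: Proposal A 44, Proposal B 25. Proposal A has a majority (≥35).

Proposal A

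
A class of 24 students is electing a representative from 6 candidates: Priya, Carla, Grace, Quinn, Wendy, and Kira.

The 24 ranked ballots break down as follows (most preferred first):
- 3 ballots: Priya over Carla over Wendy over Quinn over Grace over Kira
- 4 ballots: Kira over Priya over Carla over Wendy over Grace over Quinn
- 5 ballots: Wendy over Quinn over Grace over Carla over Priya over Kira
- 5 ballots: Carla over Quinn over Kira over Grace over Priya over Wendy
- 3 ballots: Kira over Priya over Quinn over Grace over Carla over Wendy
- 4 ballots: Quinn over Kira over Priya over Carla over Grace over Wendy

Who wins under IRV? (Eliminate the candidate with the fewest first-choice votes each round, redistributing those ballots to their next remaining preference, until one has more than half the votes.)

Carla

Round 1: Priya 3, Carla 5, Grace 0, Quinn 4, Wendy 5, Kira 7. Grace eliminated.
Round 2: Priya 3, Carla 5, Quinn 4, Wendy 5, Kira 7. Priya eliminated.
Round 3: Carla 8, Quinn 4, Wendy 5, Kira 7. Quinn eliminated.
Round 4: Carla 8, Wendy 5, Kira 11. Wendy eliminated.
Round 5: Carla 13, Kira 11. Carla has a majority (≥13).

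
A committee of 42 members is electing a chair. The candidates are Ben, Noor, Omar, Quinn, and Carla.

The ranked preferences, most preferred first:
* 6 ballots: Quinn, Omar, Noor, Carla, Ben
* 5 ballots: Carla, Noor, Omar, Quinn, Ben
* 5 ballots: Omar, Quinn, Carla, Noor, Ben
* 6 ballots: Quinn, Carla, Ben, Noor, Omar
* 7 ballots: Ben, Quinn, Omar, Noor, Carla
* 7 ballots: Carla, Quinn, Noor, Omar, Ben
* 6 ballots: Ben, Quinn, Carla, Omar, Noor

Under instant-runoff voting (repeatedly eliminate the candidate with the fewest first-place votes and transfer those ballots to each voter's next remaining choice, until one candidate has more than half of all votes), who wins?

Quinn

Round 1: Ben 13, Noor 0, Omar 5, Quinn 12, Carla 12. Noor eliminated.
Round 2: Ben 13, Omar 5, Quinn 12, Carla 12. Omar eliminated.
Round 3: Ben 13, Quinn 17, Carla 12. Carla eliminated.
Round 4: Ben 13, Quinn 29. Quinn has a majority (≥22).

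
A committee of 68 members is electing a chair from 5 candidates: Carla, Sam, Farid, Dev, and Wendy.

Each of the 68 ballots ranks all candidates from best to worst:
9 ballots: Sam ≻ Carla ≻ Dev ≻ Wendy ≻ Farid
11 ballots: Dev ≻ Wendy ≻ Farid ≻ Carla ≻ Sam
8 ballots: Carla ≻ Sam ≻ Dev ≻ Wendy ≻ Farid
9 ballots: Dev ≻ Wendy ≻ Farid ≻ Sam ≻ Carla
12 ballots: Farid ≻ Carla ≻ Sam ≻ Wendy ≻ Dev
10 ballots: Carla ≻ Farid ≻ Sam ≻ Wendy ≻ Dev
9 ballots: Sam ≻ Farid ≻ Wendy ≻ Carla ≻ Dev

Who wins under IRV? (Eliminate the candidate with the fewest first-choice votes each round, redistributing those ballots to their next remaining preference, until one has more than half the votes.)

Carla

Round 1: Carla 18, Sam 18, Farid 12, Dev 20, Wendy 0. Wendy eliminated.
Round 2: Carla 18, Sam 18, Farid 12, Dev 20. Farid eliminated.
Round 3: Carla 30, Sam 18, Dev 20. Sam eliminated.
Round 4: Carla 48, Dev 20. Carla has a majority (≥35).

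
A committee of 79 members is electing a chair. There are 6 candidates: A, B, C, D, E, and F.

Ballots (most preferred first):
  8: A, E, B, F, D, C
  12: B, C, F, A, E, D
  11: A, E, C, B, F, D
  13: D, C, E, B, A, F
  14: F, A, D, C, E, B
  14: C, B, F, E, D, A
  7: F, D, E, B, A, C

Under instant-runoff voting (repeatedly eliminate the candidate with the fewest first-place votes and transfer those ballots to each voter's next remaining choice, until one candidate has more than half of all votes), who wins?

C

Round 1: A 19, B 12, C 14, D 13, E 0, F 21. E eliminated.
Round 2: A 19, B 12, C 14, D 13, F 21. B eliminated.
Round 3: A 19, C 26, D 13, F 21. D eliminated.
Round 4: A 19, C 39, F 21. A eliminated.
Round 5: C 50, F 29. C has a majority (≥40).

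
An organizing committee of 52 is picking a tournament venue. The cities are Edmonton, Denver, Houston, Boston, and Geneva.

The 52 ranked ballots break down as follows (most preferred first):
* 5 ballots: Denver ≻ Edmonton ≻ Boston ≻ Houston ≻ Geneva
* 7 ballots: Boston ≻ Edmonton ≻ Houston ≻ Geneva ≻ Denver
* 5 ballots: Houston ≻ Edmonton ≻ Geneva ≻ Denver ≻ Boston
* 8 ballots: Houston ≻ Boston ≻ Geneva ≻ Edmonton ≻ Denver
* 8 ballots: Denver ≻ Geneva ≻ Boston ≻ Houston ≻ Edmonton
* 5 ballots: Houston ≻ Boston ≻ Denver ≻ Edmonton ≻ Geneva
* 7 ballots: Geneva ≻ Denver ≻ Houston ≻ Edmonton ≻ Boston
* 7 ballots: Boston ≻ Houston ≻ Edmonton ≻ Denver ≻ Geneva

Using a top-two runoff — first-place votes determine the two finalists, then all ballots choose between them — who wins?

Round 1 first-place votes: Edmonton 0, Denver 13, Houston 18, Boston 14, Geneva 7. Houston and Boston advance.
Runoff: Houston is ranked above Boston on 25 ballots, Boston above Houston on 27.

Boston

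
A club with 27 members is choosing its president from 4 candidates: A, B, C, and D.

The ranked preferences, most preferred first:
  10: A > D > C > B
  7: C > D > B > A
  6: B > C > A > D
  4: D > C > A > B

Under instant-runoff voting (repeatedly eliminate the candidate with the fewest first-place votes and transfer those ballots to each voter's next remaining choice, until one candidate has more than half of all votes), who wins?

Round 1: A 10, B 6, C 7, D 4. D eliminated.
Round 2: A 10, B 6, C 11. B eliminated.
Round 3: A 10, C 17. C has a majority (≥14).

C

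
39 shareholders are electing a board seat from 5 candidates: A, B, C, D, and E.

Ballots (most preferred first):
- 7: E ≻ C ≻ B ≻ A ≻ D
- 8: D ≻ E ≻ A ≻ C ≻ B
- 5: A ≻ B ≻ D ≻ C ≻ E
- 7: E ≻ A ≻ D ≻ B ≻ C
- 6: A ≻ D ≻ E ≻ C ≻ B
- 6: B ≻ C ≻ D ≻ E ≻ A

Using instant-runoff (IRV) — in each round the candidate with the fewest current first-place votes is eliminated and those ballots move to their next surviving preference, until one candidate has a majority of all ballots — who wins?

Round 1: A 11, B 6, C 0, D 8, E 14. C eliminated.
Round 2: A 11, B 6, D 8, E 14. B eliminated.
Round 3: A 11, D 14, E 14. A eliminated.
Round 4: D 25, E 14. D has a majority (≥20).

D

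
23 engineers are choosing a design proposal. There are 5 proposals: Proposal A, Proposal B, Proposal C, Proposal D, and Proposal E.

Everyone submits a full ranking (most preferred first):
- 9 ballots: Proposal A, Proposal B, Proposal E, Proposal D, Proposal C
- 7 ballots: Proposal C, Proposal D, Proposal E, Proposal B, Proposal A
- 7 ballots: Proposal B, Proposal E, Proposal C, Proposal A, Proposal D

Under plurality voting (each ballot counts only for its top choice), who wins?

First-place votes: Proposal A 9, Proposal B 7, Proposal C 7, Proposal D 0, Proposal E 0.

Proposal A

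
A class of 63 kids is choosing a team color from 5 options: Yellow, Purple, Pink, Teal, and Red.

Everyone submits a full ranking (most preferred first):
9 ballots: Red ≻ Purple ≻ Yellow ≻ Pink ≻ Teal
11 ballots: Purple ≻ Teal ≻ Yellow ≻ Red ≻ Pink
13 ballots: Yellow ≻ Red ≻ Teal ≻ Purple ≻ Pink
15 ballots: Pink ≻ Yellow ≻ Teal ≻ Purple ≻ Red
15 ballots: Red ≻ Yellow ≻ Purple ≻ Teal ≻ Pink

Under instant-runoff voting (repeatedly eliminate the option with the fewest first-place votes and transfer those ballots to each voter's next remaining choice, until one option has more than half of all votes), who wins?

Yellow

Round 1: Yellow 13, Purple 11, Pink 15, Teal 0, Red 24. Teal eliminated.
Round 2: Yellow 13, Purple 11, Pink 15, Red 24. Purple eliminated.
Round 3: Yellow 24, Pink 15, Red 24. Pink eliminated.
Round 4: Yellow 39, Red 24. Yellow has a majority (≥32).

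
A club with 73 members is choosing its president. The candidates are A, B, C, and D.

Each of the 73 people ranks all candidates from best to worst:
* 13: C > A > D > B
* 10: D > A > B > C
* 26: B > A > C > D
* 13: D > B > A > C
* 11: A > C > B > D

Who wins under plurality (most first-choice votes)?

B

First-place votes: A 11, B 26, C 13, D 23.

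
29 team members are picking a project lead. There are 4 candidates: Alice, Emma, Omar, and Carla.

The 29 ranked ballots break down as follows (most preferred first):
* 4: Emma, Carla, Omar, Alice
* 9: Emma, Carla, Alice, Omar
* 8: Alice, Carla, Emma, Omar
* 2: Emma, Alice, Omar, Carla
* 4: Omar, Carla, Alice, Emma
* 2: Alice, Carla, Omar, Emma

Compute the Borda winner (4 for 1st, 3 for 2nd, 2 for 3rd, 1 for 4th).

Alice: 4×1 + 9×2 + 8×4 + 2×3 + 4×2 + 2×4 = 76
Emma: 4×4 + 9×4 + 8×2 + 2×4 + 4×1 + 2×1 = 82
Omar: 4×2 + 9×1 + 8×1 + 2×2 + 4×4 + 2×2 = 49
Carla: 4×3 + 9×3 + 8×3 + 2×1 + 4×3 + 2×3 = 83

Carla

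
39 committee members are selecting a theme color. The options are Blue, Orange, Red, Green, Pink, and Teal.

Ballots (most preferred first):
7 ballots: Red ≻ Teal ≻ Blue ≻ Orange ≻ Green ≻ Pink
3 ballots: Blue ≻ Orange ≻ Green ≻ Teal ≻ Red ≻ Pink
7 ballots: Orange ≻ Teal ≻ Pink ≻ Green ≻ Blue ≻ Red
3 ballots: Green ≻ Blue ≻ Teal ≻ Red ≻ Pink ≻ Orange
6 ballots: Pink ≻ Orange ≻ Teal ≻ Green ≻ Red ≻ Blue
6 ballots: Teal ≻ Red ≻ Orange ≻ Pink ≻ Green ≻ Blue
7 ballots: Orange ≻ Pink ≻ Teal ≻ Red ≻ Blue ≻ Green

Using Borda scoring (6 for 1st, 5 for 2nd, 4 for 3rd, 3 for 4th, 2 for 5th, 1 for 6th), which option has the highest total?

Blue: 7×4 + 3×6 + 7×2 + 3×5 + 6×1 + 6×1 + 7×2 = 101
Orange: 7×3 + 3×5 + 7×6 + 3×1 + 6×5 + 6×4 + 7×6 = 177
Red: 7×6 + 3×2 + 7×1 + 3×3 + 6×2 + 6×5 + 7×3 = 127
Green: 7×2 + 3×4 + 7×3 + 3×6 + 6×3 + 6×2 + 7×1 = 102
Pink: 7×1 + 3×1 + 7×4 + 3×2 + 6×6 + 6×3 + 7×5 = 133
Teal: 7×5 + 3×3 + 7×5 + 3×4 + 6×4 + 6×6 + 7×4 = 179

Teal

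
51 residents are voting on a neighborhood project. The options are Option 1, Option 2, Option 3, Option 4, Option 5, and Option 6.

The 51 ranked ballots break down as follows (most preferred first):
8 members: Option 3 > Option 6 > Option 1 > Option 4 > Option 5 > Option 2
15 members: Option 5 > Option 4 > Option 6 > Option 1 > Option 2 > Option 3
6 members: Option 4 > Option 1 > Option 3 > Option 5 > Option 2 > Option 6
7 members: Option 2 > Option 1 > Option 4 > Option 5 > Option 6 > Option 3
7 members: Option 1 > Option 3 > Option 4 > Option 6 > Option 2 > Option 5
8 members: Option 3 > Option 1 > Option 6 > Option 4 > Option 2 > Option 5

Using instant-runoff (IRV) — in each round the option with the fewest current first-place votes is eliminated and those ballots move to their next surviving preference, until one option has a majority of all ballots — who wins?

Option 1

Round 1: Option 1 7, Option 2 7, Option 3 16, Option 4 6, Option 5 15, Option 6 0. Option 6 eliminated.
Round 2: Option 1 7, Option 2 7, Option 3 16, Option 4 6, Option 5 15. Option 4 eliminated.
Round 3: Option 1 13, Option 2 7, Option 3 16, Option 5 15. Option 2 eliminated.
Round 4: Option 1 20, Option 3 16, Option 5 15. Option 5 eliminated.
Round 5: Option 1 35, Option 3 16. Option 1 has a majority (≥26).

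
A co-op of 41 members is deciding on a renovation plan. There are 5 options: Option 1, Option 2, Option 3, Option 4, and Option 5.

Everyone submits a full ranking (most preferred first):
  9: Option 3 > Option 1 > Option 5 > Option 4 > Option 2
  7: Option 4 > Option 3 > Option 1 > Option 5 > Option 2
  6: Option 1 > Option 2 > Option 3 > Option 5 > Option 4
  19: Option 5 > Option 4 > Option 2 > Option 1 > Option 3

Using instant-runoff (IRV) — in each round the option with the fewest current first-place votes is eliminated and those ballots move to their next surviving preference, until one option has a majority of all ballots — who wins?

Round 1: Option 1 6, Option 2 0, Option 3 9, Option 4 7, Option 5 19. Option 2 eliminated.
Round 2: Option 1 6, Option 3 9, Option 4 7, Option 5 19. Option 1 eliminated.
Round 3: Option 3 15, Option 4 7, Option 5 19. Option 4 eliminated.
Round 4: Option 3 22, Option 5 19. Option 3 has a majority (≥21).

Option 3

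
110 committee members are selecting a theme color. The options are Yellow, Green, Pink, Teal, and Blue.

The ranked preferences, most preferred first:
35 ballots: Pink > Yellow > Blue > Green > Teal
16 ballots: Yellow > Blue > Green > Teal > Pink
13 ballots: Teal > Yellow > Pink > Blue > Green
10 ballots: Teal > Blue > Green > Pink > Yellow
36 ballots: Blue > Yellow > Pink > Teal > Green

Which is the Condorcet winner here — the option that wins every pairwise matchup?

Yellow

Yellow vs Green: 100–10
Yellow vs Pink: 65–45
Yellow vs Teal: 87–23
Yellow vs Blue: 64–46
Yellow beats every other option.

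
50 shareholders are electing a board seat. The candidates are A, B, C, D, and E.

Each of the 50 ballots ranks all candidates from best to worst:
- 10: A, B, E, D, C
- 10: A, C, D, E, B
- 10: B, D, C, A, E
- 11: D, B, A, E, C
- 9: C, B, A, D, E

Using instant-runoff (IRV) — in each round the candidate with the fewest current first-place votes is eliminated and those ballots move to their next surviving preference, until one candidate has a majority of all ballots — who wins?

Round 1: A 20, B 10, C 9, D 11, E 0. E eliminated.
Round 2: A 20, B 10, C 9, D 11. C eliminated.
Round 3: A 20, B 19, D 11. D eliminated.
Round 4: A 20, B 30. B has a majority (≥26).

B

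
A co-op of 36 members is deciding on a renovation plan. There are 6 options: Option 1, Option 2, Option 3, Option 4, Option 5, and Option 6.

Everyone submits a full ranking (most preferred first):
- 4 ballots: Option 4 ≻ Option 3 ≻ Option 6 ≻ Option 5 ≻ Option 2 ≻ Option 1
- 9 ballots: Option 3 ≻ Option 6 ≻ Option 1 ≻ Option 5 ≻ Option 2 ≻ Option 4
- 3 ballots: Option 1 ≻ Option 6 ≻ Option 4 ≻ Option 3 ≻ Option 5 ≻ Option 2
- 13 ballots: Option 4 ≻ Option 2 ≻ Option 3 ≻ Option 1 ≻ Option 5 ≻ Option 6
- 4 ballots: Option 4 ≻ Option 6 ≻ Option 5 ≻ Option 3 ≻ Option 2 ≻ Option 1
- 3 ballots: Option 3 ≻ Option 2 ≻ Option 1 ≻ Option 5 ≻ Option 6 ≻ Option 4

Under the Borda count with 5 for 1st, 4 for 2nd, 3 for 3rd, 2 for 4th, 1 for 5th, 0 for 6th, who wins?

Option 1: 4×0 + 9×3 + 3×5 + 13×2 + 4×0 + 3×3 = 77
Option 2: 4×1 + 9×1 + 3×0 + 13×4 + 4×1 + 3×4 = 81
Option 3: 4×4 + 9×5 + 3×2 + 13×3 + 4×2 + 3×5 = 129
Option 4: 4×5 + 9×0 + 3×3 + 13×5 + 4×5 + 3×0 = 114
Option 5: 4×2 + 9×2 + 3×1 + 13×1 + 4×3 + 3×2 = 60
Option 6: 4×3 + 9×4 + 3×4 + 13×0 + 4×4 + 3×1 = 79

Option 3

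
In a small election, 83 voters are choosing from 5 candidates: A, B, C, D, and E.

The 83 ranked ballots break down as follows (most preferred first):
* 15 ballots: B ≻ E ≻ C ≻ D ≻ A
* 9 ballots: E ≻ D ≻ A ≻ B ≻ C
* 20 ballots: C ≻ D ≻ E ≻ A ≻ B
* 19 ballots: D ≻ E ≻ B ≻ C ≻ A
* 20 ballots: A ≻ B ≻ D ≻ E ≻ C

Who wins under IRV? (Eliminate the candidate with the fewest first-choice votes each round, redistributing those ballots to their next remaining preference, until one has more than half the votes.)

Round 1: A 20, B 15, C 20, D 19, E 9. E eliminated.
Round 2: A 20, B 15, C 20, D 28. B eliminated.
Round 3: A 20, C 35, D 28. A eliminated.
Round 4: C 35, D 48. D has a majority (≥42).

D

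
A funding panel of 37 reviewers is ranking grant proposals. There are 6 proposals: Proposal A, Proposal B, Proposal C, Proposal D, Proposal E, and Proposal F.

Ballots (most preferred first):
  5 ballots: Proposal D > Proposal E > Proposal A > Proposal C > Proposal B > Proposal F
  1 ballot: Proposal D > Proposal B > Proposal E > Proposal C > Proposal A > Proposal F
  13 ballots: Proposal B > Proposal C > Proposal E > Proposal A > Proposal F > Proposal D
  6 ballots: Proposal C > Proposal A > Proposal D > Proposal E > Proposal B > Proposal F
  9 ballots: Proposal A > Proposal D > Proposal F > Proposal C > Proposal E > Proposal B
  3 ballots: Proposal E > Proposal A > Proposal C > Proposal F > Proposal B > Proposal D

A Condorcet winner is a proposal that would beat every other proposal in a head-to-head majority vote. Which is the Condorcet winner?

Proposal C vs Proposal A: 20–17
Proposal C vs Proposal B: 23–14
Proposal C vs Proposal D: 22–15
Proposal C vs Proposal E: 28–9
Proposal C vs Proposal F: 28–9
Proposal C beats every other proposal.

Proposal C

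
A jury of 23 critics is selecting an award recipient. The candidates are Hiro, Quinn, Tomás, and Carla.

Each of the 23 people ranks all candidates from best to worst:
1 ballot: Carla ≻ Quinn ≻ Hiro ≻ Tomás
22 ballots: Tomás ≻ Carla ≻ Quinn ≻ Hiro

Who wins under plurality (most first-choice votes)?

Tomás

First-place votes: Hiro 0, Quinn 0, Tomás 22, Carla 1.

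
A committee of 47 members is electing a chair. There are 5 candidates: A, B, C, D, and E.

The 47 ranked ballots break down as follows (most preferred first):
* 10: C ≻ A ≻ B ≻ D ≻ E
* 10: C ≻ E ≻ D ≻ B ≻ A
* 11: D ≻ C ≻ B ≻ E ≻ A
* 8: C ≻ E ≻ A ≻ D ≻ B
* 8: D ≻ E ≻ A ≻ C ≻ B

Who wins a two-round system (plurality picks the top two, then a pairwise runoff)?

Round 1 first-place votes: A 0, B 0, C 28, D 19, E 0. C and D advance.
Runoff: C is ranked above D on 28 ballots, D above C on 19.

C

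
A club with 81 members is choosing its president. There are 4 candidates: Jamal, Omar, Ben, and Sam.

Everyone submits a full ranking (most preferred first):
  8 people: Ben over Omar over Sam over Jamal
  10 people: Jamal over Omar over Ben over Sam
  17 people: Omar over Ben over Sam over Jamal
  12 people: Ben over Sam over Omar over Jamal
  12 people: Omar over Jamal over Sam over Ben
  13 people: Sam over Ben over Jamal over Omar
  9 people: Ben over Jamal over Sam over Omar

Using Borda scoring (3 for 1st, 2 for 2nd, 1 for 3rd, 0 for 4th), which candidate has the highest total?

Ben

Jamal: 8×0 + 10×3 + 17×0 + 12×0 + 12×2 + 13×1 + 9×2 = 85
Omar: 8×2 + 10×2 + 17×3 + 12×1 + 12×3 + 13×0 + 9×0 = 135
Ben: 8×3 + 10×1 + 17×2 + 12×3 + 12×0 + 13×2 + 9×3 = 157
Sam: 8×1 + 10×0 + 17×1 + 12×2 + 12×1 + 13×3 + 9×1 = 109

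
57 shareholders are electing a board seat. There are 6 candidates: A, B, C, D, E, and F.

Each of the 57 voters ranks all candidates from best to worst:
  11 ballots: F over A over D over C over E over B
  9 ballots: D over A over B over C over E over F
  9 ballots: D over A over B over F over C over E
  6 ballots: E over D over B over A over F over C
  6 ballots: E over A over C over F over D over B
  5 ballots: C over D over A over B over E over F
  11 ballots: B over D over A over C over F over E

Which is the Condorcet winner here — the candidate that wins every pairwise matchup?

D vs A: 40–17
D vs B: 46–11
D vs C: 46–11
D vs E: 45–12
D vs F: 40–17
D beats every other candidate.

D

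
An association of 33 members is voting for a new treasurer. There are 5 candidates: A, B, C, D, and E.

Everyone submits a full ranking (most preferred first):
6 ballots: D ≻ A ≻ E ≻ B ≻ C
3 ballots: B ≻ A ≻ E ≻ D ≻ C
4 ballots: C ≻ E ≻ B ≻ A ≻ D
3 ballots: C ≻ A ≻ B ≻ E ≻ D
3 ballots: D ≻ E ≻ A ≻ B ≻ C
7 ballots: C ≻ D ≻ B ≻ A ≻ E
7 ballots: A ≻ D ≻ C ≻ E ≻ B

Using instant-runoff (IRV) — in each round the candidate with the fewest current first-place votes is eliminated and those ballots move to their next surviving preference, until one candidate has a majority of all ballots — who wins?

Round 1: A 7, B 3, C 14, D 9, E 0. E eliminated.
Round 2: A 7, B 3, C 14, D 9. B eliminated.
Round 3: A 10, C 14, D 9. D eliminated.
Round 4: A 19, C 14. A has a majority (≥17).

A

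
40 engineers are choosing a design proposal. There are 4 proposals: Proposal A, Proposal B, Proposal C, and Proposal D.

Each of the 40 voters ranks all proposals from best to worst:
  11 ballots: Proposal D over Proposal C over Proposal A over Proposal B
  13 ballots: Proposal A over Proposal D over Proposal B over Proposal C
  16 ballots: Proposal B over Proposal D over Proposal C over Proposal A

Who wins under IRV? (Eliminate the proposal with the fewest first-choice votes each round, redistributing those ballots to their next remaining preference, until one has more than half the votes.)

Round 1: Proposal A 13, Proposal B 16, Proposal C 0, Proposal D 11. Proposal C eliminated.
Round 2: Proposal A 13, Proposal B 16, Proposal D 11. Proposal D eliminated.
Round 3: Proposal A 24, Proposal B 16. Proposal A has a majority (≥21).

Proposal A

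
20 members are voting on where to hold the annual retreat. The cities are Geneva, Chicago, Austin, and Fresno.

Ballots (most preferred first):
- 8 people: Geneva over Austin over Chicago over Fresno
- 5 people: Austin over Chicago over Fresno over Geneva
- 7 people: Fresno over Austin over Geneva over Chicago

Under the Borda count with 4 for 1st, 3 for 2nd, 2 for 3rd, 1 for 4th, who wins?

Geneva: 8×4 + 5×1 + 7×2 = 51
Chicago: 8×2 + 5×3 + 7×1 = 38
Austin: 8×3 + 5×4 + 7×3 = 65
Fresno: 8×1 + 5×2 + 7×4 = 46

Austin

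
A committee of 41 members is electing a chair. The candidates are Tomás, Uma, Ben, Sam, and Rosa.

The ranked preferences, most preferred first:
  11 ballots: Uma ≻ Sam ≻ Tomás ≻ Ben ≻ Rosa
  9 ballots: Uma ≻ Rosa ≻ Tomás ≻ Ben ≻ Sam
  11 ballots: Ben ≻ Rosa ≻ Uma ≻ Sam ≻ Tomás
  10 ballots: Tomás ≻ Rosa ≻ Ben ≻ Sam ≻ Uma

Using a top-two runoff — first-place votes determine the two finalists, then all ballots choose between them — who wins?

Ben

Round 1 first-place votes: Tomás 10, Uma 20, Ben 11, Sam 0, Rosa 0. Uma and Ben advance.
Runoff: Uma is ranked above Ben on 20 ballots, Ben above Uma on 21.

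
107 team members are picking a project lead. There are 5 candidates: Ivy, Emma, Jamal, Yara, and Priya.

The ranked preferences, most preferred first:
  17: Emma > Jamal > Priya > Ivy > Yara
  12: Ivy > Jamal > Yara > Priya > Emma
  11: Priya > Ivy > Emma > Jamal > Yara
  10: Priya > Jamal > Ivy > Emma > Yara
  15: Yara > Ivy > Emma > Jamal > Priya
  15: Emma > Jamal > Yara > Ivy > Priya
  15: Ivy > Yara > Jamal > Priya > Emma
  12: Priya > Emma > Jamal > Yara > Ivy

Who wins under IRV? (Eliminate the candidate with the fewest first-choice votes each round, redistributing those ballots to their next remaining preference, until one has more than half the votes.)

Round 1: Ivy 27, Emma 32, Jamal 0, Yara 15, Priya 33. Jamal eliminated.
Round 2: Ivy 27, Emma 32, Yara 15, Priya 33. Yara eliminated.
Round 3: Ivy 42, Emma 32, Priya 33. Emma eliminated.
Round 4: Ivy 57, Priya 50. Ivy has a majority (≥54).

Ivy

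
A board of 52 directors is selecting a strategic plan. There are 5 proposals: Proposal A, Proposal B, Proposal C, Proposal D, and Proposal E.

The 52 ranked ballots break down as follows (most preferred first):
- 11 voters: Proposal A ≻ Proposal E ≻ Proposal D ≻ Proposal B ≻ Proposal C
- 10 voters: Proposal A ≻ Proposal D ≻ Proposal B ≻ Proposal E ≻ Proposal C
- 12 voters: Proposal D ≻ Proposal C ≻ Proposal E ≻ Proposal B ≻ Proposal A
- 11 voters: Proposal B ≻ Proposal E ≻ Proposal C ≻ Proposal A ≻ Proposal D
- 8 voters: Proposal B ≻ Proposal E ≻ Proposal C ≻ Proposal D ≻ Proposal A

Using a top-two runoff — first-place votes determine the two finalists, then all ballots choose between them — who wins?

Round 1 first-place votes: Proposal A 21, Proposal B 19, Proposal C 0, Proposal D 12, Proposal E 0. Proposal A and Proposal B advance.
Runoff: Proposal A is ranked above Proposal B on 21 ballots, Proposal B above Proposal A on 31.

Proposal B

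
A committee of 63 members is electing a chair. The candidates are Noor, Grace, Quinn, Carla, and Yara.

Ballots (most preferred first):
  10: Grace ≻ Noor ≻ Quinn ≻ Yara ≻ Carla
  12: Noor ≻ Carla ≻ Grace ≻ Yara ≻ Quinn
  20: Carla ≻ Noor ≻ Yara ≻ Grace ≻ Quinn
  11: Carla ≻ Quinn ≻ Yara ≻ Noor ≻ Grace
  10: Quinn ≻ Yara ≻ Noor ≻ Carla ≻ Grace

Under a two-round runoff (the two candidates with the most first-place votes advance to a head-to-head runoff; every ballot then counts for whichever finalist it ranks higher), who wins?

Noor

Round 1 first-place votes: Noor 12, Grace 10, Quinn 10, Carla 31, Yara 0. Carla and Noor advance.
Runoff: Carla is ranked above Noor on 31 ballots, Noor above Carla on 32.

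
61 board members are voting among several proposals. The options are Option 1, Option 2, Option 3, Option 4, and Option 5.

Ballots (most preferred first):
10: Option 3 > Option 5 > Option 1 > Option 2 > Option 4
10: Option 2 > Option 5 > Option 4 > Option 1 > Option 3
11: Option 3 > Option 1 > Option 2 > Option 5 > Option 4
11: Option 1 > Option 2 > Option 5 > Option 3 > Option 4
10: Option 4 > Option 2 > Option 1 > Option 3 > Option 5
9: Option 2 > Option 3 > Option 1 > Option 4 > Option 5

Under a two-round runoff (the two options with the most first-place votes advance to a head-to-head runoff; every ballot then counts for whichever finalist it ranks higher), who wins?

Option 2

Round 1 first-place votes: Option 1 11, Option 2 19, Option 3 21, Option 4 10, Option 5 0. Option 3 and Option 2 advance.
Runoff: Option 3 is ranked above Option 2 on 21 ballots, Option 2 above Option 3 on 40.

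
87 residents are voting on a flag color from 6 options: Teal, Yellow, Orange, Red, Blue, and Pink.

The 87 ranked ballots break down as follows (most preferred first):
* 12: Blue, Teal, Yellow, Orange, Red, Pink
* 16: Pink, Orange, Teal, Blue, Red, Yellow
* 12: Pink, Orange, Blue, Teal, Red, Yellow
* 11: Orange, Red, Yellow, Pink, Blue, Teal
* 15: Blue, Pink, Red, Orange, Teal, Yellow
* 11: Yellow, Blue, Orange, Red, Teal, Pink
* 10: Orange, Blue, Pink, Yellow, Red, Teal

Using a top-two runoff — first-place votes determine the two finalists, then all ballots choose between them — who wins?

Round 1 first-place votes: Teal 0, Yellow 11, Orange 21, Red 0, Blue 27, Pink 28. Pink and Blue advance.
Runoff: Pink is ranked above Blue on 39 ballots, Blue above Pink on 48.

Blue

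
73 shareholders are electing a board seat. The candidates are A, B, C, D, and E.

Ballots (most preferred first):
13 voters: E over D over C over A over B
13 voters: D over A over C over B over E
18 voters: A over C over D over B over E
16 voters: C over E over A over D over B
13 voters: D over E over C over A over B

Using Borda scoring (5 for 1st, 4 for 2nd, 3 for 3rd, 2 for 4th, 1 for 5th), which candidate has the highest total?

A: 13×2 + 13×4 + 18×5 + 16×3 + 13×2 = 242
B: 13×1 + 13×2 + 18×2 + 16×1 + 13×1 = 104
C: 13×3 + 13×3 + 18×4 + 16×5 + 13×3 = 269
D: 13×4 + 13×5 + 18×3 + 16×2 + 13×5 = 268
E: 13×5 + 13×1 + 18×1 + 16×4 + 13×4 = 212

C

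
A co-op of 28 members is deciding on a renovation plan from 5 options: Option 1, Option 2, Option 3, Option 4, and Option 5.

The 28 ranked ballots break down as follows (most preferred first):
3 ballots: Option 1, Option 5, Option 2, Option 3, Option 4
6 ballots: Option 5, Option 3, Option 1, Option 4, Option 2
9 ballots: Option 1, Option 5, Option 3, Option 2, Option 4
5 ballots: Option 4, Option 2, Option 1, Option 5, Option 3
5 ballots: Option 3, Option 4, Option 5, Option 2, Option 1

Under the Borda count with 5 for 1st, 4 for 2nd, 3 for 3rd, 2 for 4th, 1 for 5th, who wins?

Option 5

Option 1: 3×5 + 6×3 + 9×5 + 5×3 + 5×1 = 98
Option 2: 3×3 + 6×1 + 9×2 + 5×4 + 5×2 = 63
Option 3: 3×2 + 6×4 + 9×3 + 5×1 + 5×5 = 87
Option 4: 3×1 + 6×2 + 9×1 + 5×5 + 5×4 = 69
Option 5: 3×4 + 6×5 + 9×4 + 5×2 + 5×3 = 103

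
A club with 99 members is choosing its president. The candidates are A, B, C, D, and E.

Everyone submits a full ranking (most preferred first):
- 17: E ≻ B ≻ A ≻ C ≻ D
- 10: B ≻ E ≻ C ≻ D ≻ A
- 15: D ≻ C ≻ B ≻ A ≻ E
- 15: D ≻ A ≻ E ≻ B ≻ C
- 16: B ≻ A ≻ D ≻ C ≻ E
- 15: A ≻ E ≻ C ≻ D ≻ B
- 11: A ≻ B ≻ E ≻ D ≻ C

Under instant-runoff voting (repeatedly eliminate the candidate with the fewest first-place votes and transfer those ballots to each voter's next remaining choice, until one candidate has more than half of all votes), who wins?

B

Round 1: A 26, B 26, C 0, D 30, E 17. C eliminated.
Round 2: A 26, B 26, D 30, E 17. E eliminated.
Round 3: A 26, B 43, D 30. A eliminated.
Round 4: B 54, D 45. B has a majority (≥50).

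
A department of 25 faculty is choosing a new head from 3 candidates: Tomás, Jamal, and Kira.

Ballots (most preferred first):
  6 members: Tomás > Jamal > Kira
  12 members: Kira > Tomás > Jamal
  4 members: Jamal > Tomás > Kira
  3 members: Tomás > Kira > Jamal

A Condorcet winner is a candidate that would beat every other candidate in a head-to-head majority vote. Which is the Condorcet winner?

Tomás vs Jamal: 21–4
Tomás vs Kira: 13–12
Tomás beats every other candidate.

Tomás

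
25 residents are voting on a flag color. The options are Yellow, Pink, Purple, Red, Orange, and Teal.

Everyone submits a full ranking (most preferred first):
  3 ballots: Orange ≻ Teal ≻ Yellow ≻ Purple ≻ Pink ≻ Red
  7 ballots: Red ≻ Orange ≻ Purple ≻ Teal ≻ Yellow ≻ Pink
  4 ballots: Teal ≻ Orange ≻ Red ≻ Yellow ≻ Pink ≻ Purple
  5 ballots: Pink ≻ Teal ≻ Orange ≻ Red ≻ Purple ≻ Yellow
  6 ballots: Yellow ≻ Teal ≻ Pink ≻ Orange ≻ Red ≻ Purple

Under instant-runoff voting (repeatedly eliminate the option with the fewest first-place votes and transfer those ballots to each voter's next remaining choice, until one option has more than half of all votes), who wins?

Teal

Round 1: Yellow 6, Pink 5, Purple 0, Red 7, Orange 3, Teal 4. Purple eliminated.
Round 2: Yellow 6, Pink 5, Red 7, Orange 3, Teal 4. Orange eliminated.
Round 3: Yellow 6, Pink 5, Red 7, Teal 7. Pink eliminated.
Round 4: Yellow 6, Red 7, Teal 12. Yellow eliminated.
Round 5: Red 7, Teal 18. Teal has a majority (≥13).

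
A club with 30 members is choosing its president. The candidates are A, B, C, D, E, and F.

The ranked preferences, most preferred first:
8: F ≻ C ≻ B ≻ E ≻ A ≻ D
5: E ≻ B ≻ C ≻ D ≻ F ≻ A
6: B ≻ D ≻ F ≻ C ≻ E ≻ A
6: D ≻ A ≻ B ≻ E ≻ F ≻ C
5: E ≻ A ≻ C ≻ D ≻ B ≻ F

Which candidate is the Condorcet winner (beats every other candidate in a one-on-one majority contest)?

B

B vs A: 19–11
B vs C: 17–13
B vs D: 19–11
B vs E: 20–10
B vs F: 22–8
B beats every other candidate.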